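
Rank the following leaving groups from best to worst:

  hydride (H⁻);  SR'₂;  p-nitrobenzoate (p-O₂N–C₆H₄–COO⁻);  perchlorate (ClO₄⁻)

perchlorate (ClO₄⁻) > SR'₂ > p-nitrobenzoate (p-O₂N–C₆H₄–COO⁻) > hydride (H⁻)

perchlorate (ClO₄⁻): pKₐ(HClO₄) ≈ -10 — extremely weak base; rarely used for safety reasons
SR'₂: pKₐ(R'₂SH⁺) ≈ -7 — neutral; leaves from a sulfonium salt (R–SR'₂⁺)
p-nitrobenzoate (p-O₂N–C₆H₄–COO⁻): pKₐ(p-nitrobenzoic acid) ≈ 3.4 — electron-withdrawing nitro group stabilises the carboxylate
hydride (H⁻): pKₐ(H₂) ≈ 36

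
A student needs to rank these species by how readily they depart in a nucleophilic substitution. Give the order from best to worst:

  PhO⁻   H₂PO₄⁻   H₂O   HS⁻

Rank by basicity of the departing species: weakest base leaves most easily.
H₂O: pKₐ(H₃O⁺) ≈ -1.7 — neutral; leaves from a protonated alcohol (R–OH₂⁺)
H₂PO₄⁻: pKₐ(H₃PO₄) ≈ 2.1
HS⁻: pKₐ(H₂S) ≈ 7 — larger and more polarisable than the oxygen analogue
PhO⁻: pKₐ(C₆H₅OH (phenol)) ≈ 10 — resonance into the ring helps, but still a poor LG

H₂O > H₂PO₄⁻ > HS⁻ > PhO⁻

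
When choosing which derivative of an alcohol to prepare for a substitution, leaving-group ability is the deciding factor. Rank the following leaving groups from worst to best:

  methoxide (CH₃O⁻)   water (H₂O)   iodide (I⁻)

methoxide (CH₃O⁻) < water (H₂O) < iodide (I⁻)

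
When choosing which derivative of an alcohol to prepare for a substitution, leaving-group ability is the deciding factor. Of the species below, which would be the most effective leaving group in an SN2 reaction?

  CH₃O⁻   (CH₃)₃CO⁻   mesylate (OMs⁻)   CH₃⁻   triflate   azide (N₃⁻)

triflate

The more stable X⁻ (or X) is on its own — i.e. the weaker a base it is — the better a leaving group it makes.
triflate: pKₐ(CF₃SO₃H (triflic acid)) ≈ -14
mesylate (OMs⁻): pKₐ(CH₃SO₃H (MsOH)) ≈ -1.9
azide (N₃⁻): pKₐ(HN₃) ≈ 4.7
CH₃O⁻: pKₐ(CH₃OH) ≈ 15.5
(CH₃)₃CO⁻: pKₐ(t-BuOH) ≈ 18
CH₃⁻: pKₐ(CH₄) ≈ 48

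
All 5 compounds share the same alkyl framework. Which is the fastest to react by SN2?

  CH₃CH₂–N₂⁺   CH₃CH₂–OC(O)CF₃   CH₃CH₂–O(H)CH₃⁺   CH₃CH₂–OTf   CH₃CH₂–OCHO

CH₃CH₂–N₂⁺

Identical carbon frameworks mean the comparison reduces to leaving-group quality.
Rank by basicity of the departing species: weakest base leaves most easily.
CH₃CH₂–N₂⁺ loses N₂: no meaningful conjugate acid; N₂ departs as an exceptionally stable neutral molecule
CH₃CH₂–OTf loses OTf⁻: pKₐ(CF₃SO₃H (triflic acid)) ≈ -14
CH₃CH₂–O(H)CH₃⁺ loses R'OH: pKₐ(R'OH₂⁺) ≈ -2.4
CH₃CH₂–OC(O)CF₃ loses CF₃COO⁻: pKₐ(CF₃COOH) ≈ 0.2
CH₃CH₂–OCHO loses HCOO⁻: pKₐ(HCOOH) ≈ 3.8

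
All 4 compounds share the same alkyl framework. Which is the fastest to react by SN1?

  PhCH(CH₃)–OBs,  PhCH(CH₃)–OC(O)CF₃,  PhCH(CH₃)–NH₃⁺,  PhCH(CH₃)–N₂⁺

The skeletons are identical, so relative rate is governed entirely by leaving-group ability.
A good leaving group is a weak base: the lower the pKₐ of its conjugate acid, the more readily it departs.
PhCH(CH₃)–N₂⁺ loses N₂: no meaningful conjugate acid; N₂ departs as an exceptionally stable neutral molecule
PhCH(CH₃)–OBs loses OBs⁻: pKₐ(p-BrC₆H₄SO₃H) ≈ -2.8
PhCH(CH₃)–OC(O)CF₃ loses CF₃COO⁻: pKₐ(CF₃COOH) ≈ 0.2
PhCH(CH₃)–NH₃⁺ loses NH₃: pKₐ(NH₄⁺) ≈ 9.2

PhCH(CH₃)–N₂⁺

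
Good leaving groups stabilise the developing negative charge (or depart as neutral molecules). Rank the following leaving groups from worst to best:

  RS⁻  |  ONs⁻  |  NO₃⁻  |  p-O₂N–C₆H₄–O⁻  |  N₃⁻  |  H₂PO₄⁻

RS⁻ < p-O₂N–C₆H₄–O⁻ < N₃⁻ < H₂PO₄⁻ < NO₃⁻ < ONs⁻

ONs⁻: pKₐ(p-O₂NC₆H₄SO₃H) ≈ -3.5
NO₃⁻: pKₐ(HNO₃) ≈ -1.3
H₂PO₄⁻: pKₐ(H₃PO₄) ≈ 2.1
N₃⁻: pKₐ(HN₃) ≈ 4.7
p-O₂N–C₆H₄–O⁻: pKₐ(p-nitrophenol) ≈ 7.2
RS⁻: pKₐ(RSH (a thiol)) ≈ 10.5
The question asks for worst first, so the sequence is read in increasing leaving-group ability.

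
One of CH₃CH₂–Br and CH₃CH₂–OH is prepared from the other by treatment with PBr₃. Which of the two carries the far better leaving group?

CH₃CH₂–Br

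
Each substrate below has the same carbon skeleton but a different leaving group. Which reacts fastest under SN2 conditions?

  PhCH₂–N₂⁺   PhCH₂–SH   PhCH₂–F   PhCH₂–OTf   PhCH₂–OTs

PhCH₂–N₂⁺

With the same alkyl group throughout, only the leaving group differentiates the rates.
Rank by basicity of the departing species: weakest base leaves most easily.
PhCH₂–N₂⁺ loses N₂: no meaningful conjugate acid; N₂ departs as an exceptionally stable neutral molecule
PhCH₂–OTf loses OTf⁻: pKₐ(CF₃SO₃H (triflic acid)) ≈ -14
PhCH₂–OTs loses OTs⁻: pKₐ(p-CH₃C₆H₄SO₃H (TsOH)) ≈ -2.8
PhCH₂–F loses F⁻: pKₐ(HF) ≈ 3.2
PhCH₂–SH loses HS⁻: pKₐ(H₂S) ≈ 7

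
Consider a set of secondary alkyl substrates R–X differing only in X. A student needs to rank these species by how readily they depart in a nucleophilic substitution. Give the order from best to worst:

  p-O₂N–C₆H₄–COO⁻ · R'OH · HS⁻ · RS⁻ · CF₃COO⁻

Leaving-group ability tracks the stability of the departed species; conjugate-acid pKₐ is the usual yardstick (lower pKₐ → better LG).
R'OH: pKₐ(R'OH₂⁺) ≈ -2.4 — neutral; leaves from a protonated ether (an oxonium ion, R–O(H)R'⁺)
CF₃COO⁻: pKₐ(CF₃COOH) ≈ 0.2 — strongly electron-withdrawing CF₃ stabilises the carboxylate
p-O₂N–C₆H₄–COO⁻: pKₐ(p-nitrobenzoic acid) ≈ 3.4 — electron-withdrawing nitro group stabilises the carboxylate
HS⁻: pKₐ(H₂S) ≈ 7
RS⁻: pKₐ(RSH (a thiol)) ≈ 10.5 — moderately basic; rarely leaves without activation

R'OH > CF₃COO⁻ > p-O₂N–C₆H₄–COO⁻ > HS⁻ > RS⁻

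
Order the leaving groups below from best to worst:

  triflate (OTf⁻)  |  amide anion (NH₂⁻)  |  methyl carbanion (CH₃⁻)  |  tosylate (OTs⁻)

triflate (OTf⁻): pKₐ(CF₃SO₃H (triflic acid)) ≈ -14 — charge spread over three oxygens and a CF₃ group; the premier leaving group in synthesis
tosylate (OTs⁻): pKₐ(p-CH₃C₆H₄SO₃H (TsOH)) ≈ -2.8 — resonance-delocalised arenesulfonate
amide anion (NH₂⁻): pKₐ(NH₃) ≈ 38 — extremely strong base; never a leaving group
methyl carbanion (CH₃⁻): pKₐ(CH₄) ≈ 48

triflate (OTf⁻) > tosylate (OTs⁻) > amide anion (NH₂⁻) > methyl carbanion (CH₃⁻)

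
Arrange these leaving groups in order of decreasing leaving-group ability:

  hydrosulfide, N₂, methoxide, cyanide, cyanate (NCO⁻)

Leaving-group ability tracks the stability of the departed species; conjugate-acid pKₐ is the usual yardstick (lower pKₐ → better LG).
N₂: no meaningful conjugate acid; N₂ departs as an exceptionally stable neutral molecule
cyanate (NCO⁻): pKₐ(HOCN) ≈ 3.5 — resonance between N and O
hydrosulfide: pKₐ(H₂S) ≈ 7 — larger and more polarisable than the oxygen analogue
cyanide: pKₐ(HCN) ≈ 9.2
methoxide: pKₐ(CH₃OH) ≈ 15.5

N₂ > cyanate (NCO⁻) > hydrosulfide > cyanide > methoxide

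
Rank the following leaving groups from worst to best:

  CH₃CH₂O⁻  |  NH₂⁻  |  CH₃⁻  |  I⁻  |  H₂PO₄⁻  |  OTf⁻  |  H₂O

CH₃⁻ < NH₂⁻ < CH₃CH₂O⁻ < H₂PO₄⁻ < H₂O < I⁻ < OTf⁻

OTf⁻: pKₐ(CF₃SO₃H (triflic acid)) ≈ -14
I⁻: pKₐ(HI) ≈ -10 — large, highly polarisable; very weak base
H₂O: pKₐ(H₃O⁺) ≈ -1.7 — neutral; leaves from a protonated alcohol (R–OH₂⁺)
H₂PO₄⁻: pKₐ(H₃PO₄) ≈ 2.1
CH₃CH₂O⁻: pKₐ(CH₃CH₂OH) ≈ 16 — strong base; alkoxides do not leave unassisted
NH₂⁻: pKₐ(NH₃) ≈ 38
CH₃⁻: pKₐ(CH₄) ≈ 48
Reversing gives the worst-to-best order requested.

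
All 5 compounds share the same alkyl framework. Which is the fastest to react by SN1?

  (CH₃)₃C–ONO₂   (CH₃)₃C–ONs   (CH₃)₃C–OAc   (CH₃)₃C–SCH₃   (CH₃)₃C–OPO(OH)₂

With the same alkyl group throughout, only the leaving group differentiates the rates.
Rank by basicity of the departing species: weakest base leaves most easily.
(CH₃)₃C–ONs loses ONs⁻: pKₐ(p-O₂NC₆H₄SO₃H) ≈ -3.5
(CH₃)₃C–ONO₂ loses NO₃⁻: pKₐ(HNO₃) ≈ -1.3
(CH₃)₃C–OPO(OH)₂ loses H₂PO₄⁻: pKₐ(H₃PO₄) ≈ 2.1
(CH₃)₃C–OAc loses AcO⁻: pKₐ(CH₃COOH) ≈ 4.8
(CH₃)₃C–SCH₃ loses RS⁻: pKₐ(RSH (a thiol)) ≈ 10.5

(CH₃)₃C–ONs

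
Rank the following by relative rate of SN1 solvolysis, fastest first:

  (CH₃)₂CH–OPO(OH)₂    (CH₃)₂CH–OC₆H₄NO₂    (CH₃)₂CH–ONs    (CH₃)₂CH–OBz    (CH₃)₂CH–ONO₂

(CH₃)₂CH–ONs > (CH₃)₂CH–ONO₂ > (CH₃)₂CH–OPO(OH)₂ > (CH₃)₂CH–OBz > (CH₃)₂CH–OC₆H₄NO₂

The skeletons are identical, so relative rate is governed entirely by leaving-group ability.
A good leaving group is a weak base: the lower the pKₐ of its conjugate acid, the more readily it departs.
(CH₃)₂CH–ONs loses ONs⁻: pKₐ(p-O₂NC₆H₄SO₃H) ≈ -3.5
(CH₃)₂CH–ONO₂ loses NO₃⁻: pKₐ(HNO₃) ≈ -1.3
(CH₃)₂CH–OPO(OH)₂ loses H₂PO₄⁻: pKₐ(H₃PO₄) ≈ 2.1
(CH₃)₂CH–OBz loses PhCOO⁻: pKₐ(C₆H₅COOH) ≈ 4.2
(CH₃)₂CH–OC₆H₄NO₂ loses p-O₂N–C₆H₄–O⁻: pKₐ(p-nitrophenol) ≈ 7.2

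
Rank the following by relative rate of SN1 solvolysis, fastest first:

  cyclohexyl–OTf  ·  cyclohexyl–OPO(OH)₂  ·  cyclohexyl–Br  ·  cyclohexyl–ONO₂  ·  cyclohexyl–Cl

The skeletons are identical, so relative rate is governed entirely by leaving-group ability.
The more stable X⁻ (or X) is on its own — i.e. the weaker a base it is — the better a leaving group it makes.
cyclohexyl–OTf loses OTf⁻: pKₐ(CF₃SO₃H (triflic acid)) ≈ -14
cyclohexyl–Br loses Br⁻: pKₐ(HBr) ≈ -9
cyclohexyl–Cl loses Cl⁻: pKₐ(HCl) ≈ -7
cyclohexyl–ONO₂ loses NO₃⁻: pKₐ(HNO₃) ≈ -1.3
cyclohexyl–OPO(OH)₂ loses H₂PO₄⁻: pKₐ(H₃PO₄) ≈ 2.1

cyclohexyl–OTf > cyclohexyl–Br > cyclohexyl–Cl > cyclohexyl–ONO₂ > cyclohexyl–OPO(OH)₂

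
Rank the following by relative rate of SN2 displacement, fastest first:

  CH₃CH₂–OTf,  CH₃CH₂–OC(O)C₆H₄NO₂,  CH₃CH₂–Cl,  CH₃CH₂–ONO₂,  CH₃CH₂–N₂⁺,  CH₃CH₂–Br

CH₃CH₂–N₂⁺ > CH₃CH₂–OTf > CH₃CH₂–Br > CH₃CH₂–Cl > CH₃CH₂–ONO₂ > CH₃CH₂–OC(O)C₆H₄NO₂

With the same alkyl group throughout, only the leaving group differentiates the rates.
The more stable X⁻ (or X) is on its own — i.e. the weaker a base it is — the better a leaving group it makes.
CH₃CH₂–N₂⁺ loses N₂: no meaningful conjugate acid; N₂ departs as an exceptionally stable neutral molecule
CH₃CH₂–OTf loses OTf⁻: pKₐ(CF₃SO₃H (triflic acid)) ≈ -14
CH₃CH₂–Br loses Br⁻: pKₐ(HBr) ≈ -9
CH₃CH₂–Cl loses Cl⁻: pKₐ(HCl) ≈ -7
CH₃CH₂–ONO₂ loses NO₃⁻: pKₐ(HNO₃) ≈ -1.3
CH₃CH₂–OC(O)C₆H₄NO₂ loses p-O₂N–C₆H₄–COO⁻: pKₐ(p-nitrobenzoic acid) ≈ 3.4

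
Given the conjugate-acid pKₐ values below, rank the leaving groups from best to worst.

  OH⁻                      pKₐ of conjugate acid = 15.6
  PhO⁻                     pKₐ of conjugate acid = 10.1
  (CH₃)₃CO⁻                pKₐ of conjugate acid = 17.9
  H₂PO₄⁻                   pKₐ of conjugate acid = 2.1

H₂PO₄⁻ > PhO⁻ > OH⁻ > (CH₃)₃CO⁻

Lower conjugate-acid pKₐ ⇒ weaker base ⇒ better leaving group.
Sorting by the given values: H₂PO₄⁻ (2.1), PhO⁻ (10.1), OH⁻ (15.6), (CH₃)₃CO⁻ (17.9).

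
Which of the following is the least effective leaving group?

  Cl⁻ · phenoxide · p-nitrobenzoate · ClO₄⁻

Rank by basicity of the departing species: weakest base leaves most easily.
ClO₄⁻: pKₐ(HClO₄) ≈ -10
Cl⁻: pKₐ(HCl) ≈ -7
p-nitrobenzoate: pKₐ(p-nitrobenzoic acid) ≈ 3.4
phenoxide: pKₐ(C₆H₅OH (phenol)) ≈ 10

phenoxide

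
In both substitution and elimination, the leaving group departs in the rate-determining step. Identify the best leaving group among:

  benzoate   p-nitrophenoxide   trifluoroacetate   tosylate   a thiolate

The more stable X⁻ (or X) is on its own — i.e. the weaker a base it is — the better a leaving group it makes.
tosylate: pKₐ(p-CH₃C₆H₄SO₃H (TsOH)) ≈ -2.8
trifluoroacetate: pKₐ(CF₃COOH) ≈ 0.2
benzoate: pKₐ(C₆H₅COOH) ≈ 4.2
p-nitrophenoxide: pKₐ(p-nitrophenol) ≈ 7.2
a thiolate: pKₐ(RSH (a thiol)) ≈ 10.5

tosylate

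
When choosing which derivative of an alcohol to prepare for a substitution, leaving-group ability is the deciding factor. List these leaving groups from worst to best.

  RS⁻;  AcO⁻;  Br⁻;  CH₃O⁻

The more stable X⁻ (or X) is on its own — i.e. the weaker a base it is — the better a leaving group it makes.
Br⁻: pKₐ(HBr) ≈ -9
AcO⁻: pKₐ(CH₃COOH) ≈ 4.8
RS⁻: pKₐ(RSH (a thiol)) ≈ 10.5
CH₃O⁻: pKₐ(CH₃OH) ≈ 15.5
Listed from poorest to best leaving group as asked.

CH₃O⁻ < RS⁻ < AcO⁻ < Br⁻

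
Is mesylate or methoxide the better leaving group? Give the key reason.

mesylate

mesylate is the better leaving group.
pKₐ(CH₃SO₃H (MsOH)) ≈ -1.9 versus pKₐ(CH₃OH) ≈ 15.5: mesylate is the much weaker base.
Resonance-delocalised alkanesulfonate.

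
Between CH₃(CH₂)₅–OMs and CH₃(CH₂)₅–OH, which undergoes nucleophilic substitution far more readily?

From CH₃(CH₂)₅–OH the departing group would be OH⁻ (pKₐ(H₂O) ≈ 15.7). Strong base; essentially never leaves without prior activation.
From CH₃(CH₂)₅–OMs the leaving group is OMs⁻ (pKₐ(CH₃SO₃H (MsOH)) ≈ -1.9). Resonance-delocalised alkanesulfonate.
(In practice CH₃(CH₂)₅–OMs is made from CH₃(CH₂)₅–OH by treatment with MsCl / Et₃N, converting the hydroxyl into a mesylate.)

CH₃(CH₂)₅–OMs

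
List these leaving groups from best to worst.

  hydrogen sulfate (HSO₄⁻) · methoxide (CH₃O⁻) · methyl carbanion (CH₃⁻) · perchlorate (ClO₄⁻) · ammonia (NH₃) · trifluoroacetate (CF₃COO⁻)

perchlorate (ClO₄⁻) > hydrogen sulfate (HSO₄⁻) > trifluoroacetate (CF₃COO⁻) > ammonia (NH₃) > methoxide (CH₃O⁻) > methyl carbanion (CH₃⁻)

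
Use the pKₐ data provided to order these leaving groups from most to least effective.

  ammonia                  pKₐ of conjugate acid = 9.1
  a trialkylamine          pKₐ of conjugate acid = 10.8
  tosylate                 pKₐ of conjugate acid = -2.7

Lower conjugate-acid pKₐ ⇒ weaker base ⇒ better leaving group.
Sorting by the given values: tosylate (-2.7), ammonia (9.1), a trialkylamine (10.8).

tosylate > ammonia > a trialkylamine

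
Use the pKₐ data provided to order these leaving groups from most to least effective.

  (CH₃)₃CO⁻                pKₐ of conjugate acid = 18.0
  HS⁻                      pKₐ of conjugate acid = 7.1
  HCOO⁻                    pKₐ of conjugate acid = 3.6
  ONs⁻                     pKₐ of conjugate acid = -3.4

ONs⁻ > HCOO⁻ > HS⁻ > (CH₃)₃CO⁻

Lower conjugate-acid pKₐ ⇒ weaker base ⇒ better leaving group.
Sorting by the given values: ONs⁻ (-3.4), HCOO⁻ (3.6), HS⁻ (7.1), (CH₃)₃CO⁻ (18.0).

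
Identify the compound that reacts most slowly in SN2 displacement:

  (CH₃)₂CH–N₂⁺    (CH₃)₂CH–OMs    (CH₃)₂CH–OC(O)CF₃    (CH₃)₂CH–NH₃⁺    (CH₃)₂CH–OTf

Identical carbon frameworks mean the comparison reduces to leaving-group quality.
A good leaving group is a weak base: the lower the pKₐ of its conjugate acid, the more readily it departs.
(CH₃)₂CH–N₂⁺ loses N₂: no meaningful conjugate acid; N₂ departs as an exceptionally stable neutral molecule
(CH₃)₂CH–OTf loses OTf⁻: pKₐ(CF₃SO₃H (triflic acid)) ≈ -14
(CH₃)₂CH–OMs loses OMs⁻: pKₐ(CH₃SO₃H (MsOH)) ≈ -1.9
(CH₃)₂CH–OC(O)CF₃ loses CF₃COO⁻: pKₐ(CF₃COOH) ≈ 0.2
(CH₃)₂CH–NH₃⁺ loses NH₃: pKₐ(NH₄⁺) ≈ 9.2

(CH₃)₂CH–NH₃⁺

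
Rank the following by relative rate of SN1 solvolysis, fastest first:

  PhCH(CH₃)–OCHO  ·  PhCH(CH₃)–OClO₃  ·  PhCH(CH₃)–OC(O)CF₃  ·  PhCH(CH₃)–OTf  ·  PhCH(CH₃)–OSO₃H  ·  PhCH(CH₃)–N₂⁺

Same R in every case — rank the leaving groups.
A good leaving group is a weak base: the lower the pKₐ of its conjugate acid, the more readily it departs.
PhCH(CH₃)–N₂⁺ loses N₂: no meaningful conjugate acid; N₂ departs as an exceptionally stable neutral molecule
PhCH(CH₃)–OTf loses OTf⁻: pKₐ(CF₃SO₃H (triflic acid)) ≈ -14
PhCH(CH₃)–OClO₃ loses ClO₄⁻: pKₐ(HClO₄) ≈ -10
PhCH(CH₃)–OSO₃H loses HSO₄⁻: pKₐ(H₂SO₄) ≈ -3
PhCH(CH₃)–OC(O)CF₃ loses CF₃COO⁻: pKₐ(CF₃COOH) ≈ 0.2
PhCH(CH₃)–OCHO loses HCOO⁻: pKₐ(HCOOH) ≈ 3.8

PhCH(CH₃)–N₂⁺ > PhCH(CH₃)–OTf > PhCH(CH₃)–OClO₃ > PhCH(CH₃)–OSO₃H > PhCH(CH₃)–OC(O)CF₃ > PhCH(CH₃)–OCHO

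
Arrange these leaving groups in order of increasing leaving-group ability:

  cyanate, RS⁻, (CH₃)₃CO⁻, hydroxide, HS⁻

The more stable X⁻ (or X) is on its own — i.e. the weaker a base it is — the better a leaving group it makes.
cyanate: pKₐ(HOCN) ≈ 3.5
HS⁻: pKₐ(H₂S) ≈ 7
RS⁻: pKₐ(RSH (a thiol)) ≈ 10.5
hydroxide: pKₐ(H₂O) ≈ 15.7
(CH₃)₃CO⁻: pKₐ(t-BuOH) ≈ 18
The question asks for worst first, so the sequence is read in increasing leaving-group ability.

(CH₃)₃CO⁻ < hydroxide < RS⁻ < HS⁻ < cyanate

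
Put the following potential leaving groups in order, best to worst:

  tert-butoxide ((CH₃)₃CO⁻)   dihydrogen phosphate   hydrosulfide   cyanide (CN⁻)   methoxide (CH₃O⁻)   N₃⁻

dihydrogen phosphate > N₃⁻ > hydrosulfide > cyanide (CN⁻) > methoxide (CH₃O⁻) > tert-butoxide ((CH₃)₃CO⁻)

Rank by basicity of the departing species: weakest base leaves most easily.
dihydrogen phosphate: pKₐ(H₃PO₄) ≈ 2.1 — moderate base; biological leaving group after further activation
N₃⁻: pKₐ(HN₃) ≈ 4.7 — linear, resonance-stabilised
hydrosulfide: pKₐ(H₂S) ≈ 7
cyanide (CN⁻): pKₐ(HCN) ≈ 9.2
methoxide (CH₃O⁻): pKₐ(CH₃OH) ≈ 15.5 — strong base; alkoxides do not leave unassisted
tert-butoxide ((CH₃)₃CO⁻): pKₐ(t-BuOH) ≈ 18 — bulky, strongly basic alkoxide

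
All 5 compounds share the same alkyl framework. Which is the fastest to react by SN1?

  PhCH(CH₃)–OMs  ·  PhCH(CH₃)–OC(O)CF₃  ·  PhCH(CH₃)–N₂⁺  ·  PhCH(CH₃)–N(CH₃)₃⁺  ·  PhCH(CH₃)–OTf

PhCH(CH₃)–N₂⁺

Same R in every case — rank the leaving groups.
A good leaving group is a weak base: the lower the pKₐ of its conjugate acid, the more readily it departs.
PhCH(CH₃)–N₂⁺ loses N₂: no meaningful conjugate acid; N₂ departs as an exceptionally stable neutral molecule
PhCH(CH₃)–OTf loses OTf⁻: pKₐ(CF₃SO₃H (triflic acid)) ≈ -14
PhCH(CH₃)–OMs loses OMs⁻: pKₐ(CH₃SO₃H (MsOH)) ≈ -1.9
PhCH(CH₃)–OC(O)CF₃ loses CF₃COO⁻: pKₐ(CF₃COOH) ≈ 0.2
PhCH(CH₃)–N(CH₃)₃⁺ loses NR'₃: pKₐ(R'₃NH⁺) ≈ 10.7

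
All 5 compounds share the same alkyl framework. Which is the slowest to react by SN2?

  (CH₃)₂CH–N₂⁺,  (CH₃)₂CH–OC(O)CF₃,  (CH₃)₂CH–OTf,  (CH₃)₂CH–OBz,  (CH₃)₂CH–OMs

Same R in every case — rank the leaving groups.
A good leaving group is a weak base: the lower the pKₐ of its conjugate acid, the more readily it departs.
(CH₃)₂CH–N₂⁺ loses N₂: no meaningful conjugate acid; N₂ departs as an exceptionally stable neutral molecule
(CH₃)₂CH–OTf loses OTf⁻: pKₐ(CF₃SO₃H (triflic acid)) ≈ -14
(CH₃)₂CH–OMs loses OMs⁻: pKₐ(CH₃SO₃H (MsOH)) ≈ -1.9
(CH₃)₂CH–OC(O)CF₃ loses CF₃COO⁻: pKₐ(CF₃COOH) ≈ 0.2
(CH₃)₂CH–OBz loses PhCOO⁻: pKₐ(C₆H₅COOH) ≈ 4.2

(CH₃)₂CH–OBz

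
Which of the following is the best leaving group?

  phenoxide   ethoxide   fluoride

fluoride

A good leaving group is a weak base: the lower the pKₐ of its conjugate acid, the more readily it departs.
fluoride: pKₐ(HF) ≈ 3.2
phenoxide: pKₐ(C₆H₅OH (phenol)) ≈ 10
ethoxide: pKₐ(CH₃CH₂OH) ≈ 16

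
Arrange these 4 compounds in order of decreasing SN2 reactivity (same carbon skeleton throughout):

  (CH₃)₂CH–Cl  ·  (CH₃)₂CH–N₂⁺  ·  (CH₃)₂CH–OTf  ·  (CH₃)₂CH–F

(CH₃)₂CH–N₂⁺ > (CH₃)₂CH–OTf > (CH₃)₂CH–Cl > (CH₃)₂CH–F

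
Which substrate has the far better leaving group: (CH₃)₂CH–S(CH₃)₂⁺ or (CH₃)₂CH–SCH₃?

(CH₃)₂CH–S(CH₃)₂⁺

From (CH₃)₂CH–SCH₃ the departing group would be RS⁻ (pKₐ(RSH (a thiol)) ≈ 10.5). Moderately basic; rarely leaves without activation.
From (CH₃)₂CH–S(CH₃)₂⁺ the leaving group is SR'₂ (pKₐ(R'₂SH⁺) ≈ -7). Neutral; leaves from a sulfonium salt (R–SR'₂⁺).
(In practice (CH₃)₂CH–S(CH₃)₂⁺ is made from (CH₃)₂CH–SCH₃ by S-methylation with CH₃I, allowing neutral dimethyl sulfide, rather than methanethiolate, to depart.)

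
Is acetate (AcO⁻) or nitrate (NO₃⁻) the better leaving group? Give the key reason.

nitrate (NO₃⁻)

nitrate (NO₃⁻) is the better leaving group.
pKₐ(HNO₃) ≈ -1.3 versus pKₐ(CH₃COOH) ≈ 4.8: nitrate (NO₃⁻) is the much weaker base.
Resonance-delocalised over three oxygens.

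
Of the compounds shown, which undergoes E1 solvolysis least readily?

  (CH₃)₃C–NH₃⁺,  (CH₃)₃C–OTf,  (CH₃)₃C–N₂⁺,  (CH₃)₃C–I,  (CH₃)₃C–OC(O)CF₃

(CH₃)₃C–NH₃⁺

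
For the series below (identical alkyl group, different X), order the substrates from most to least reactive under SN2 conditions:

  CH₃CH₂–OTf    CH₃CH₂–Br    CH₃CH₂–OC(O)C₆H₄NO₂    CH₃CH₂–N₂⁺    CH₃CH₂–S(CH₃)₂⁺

CH₃CH₂–N₂⁺ > CH₃CH₂–OTf > CH₃CH₂–Br > CH₃CH₂–S(CH₃)₂⁺ > CH₃CH₂–OC(O)C₆H₄NO₂

Same R in every case — rank the leaving groups.
Leaving-group ability tracks the stability of the departed species; conjugate-acid pKₐ is the usual yardstick (lower pKₐ → better LG).
CH₃CH₂–N₂⁺ loses N₂: no meaningful conjugate acid; N₂ departs as an exceptionally stable neutral molecule
CH₃CH₂–OTf loses OTf⁻: pKₐ(CF₃SO₃H (triflic acid)) ≈ -14
CH₃CH₂–Br loses Br⁻: pKₐ(HBr) ≈ -9
CH₃CH₂–S(CH₃)₂⁺ loses SR'₂: pKₐ(R'₂SH⁺) ≈ -7
CH₃CH₂–OC(O)C₆H₄NO₂ loses p-O₂N–C₆H₄–COO⁻: pKₐ(p-nitrobenzoic acid) ≈ 3.4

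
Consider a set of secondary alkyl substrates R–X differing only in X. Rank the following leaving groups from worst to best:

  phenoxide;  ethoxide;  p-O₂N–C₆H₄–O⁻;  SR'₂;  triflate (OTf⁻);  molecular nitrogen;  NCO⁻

ethoxide < phenoxide < p-O₂N–C₆H₄–O⁻ < NCO⁻ < SR'₂ < triflate (OTf⁻) < molecular nitrogen

molecular nitrogen: no meaningful conjugate acid; N₂ departs as an exceptionally stable neutral molecule
triflate (OTf⁻): pKₐ(CF₃SO₃H (triflic acid)) ≈ -14 — charge spread over three oxygens and a CF₃ group; the premier leaving group in synthesis
SR'₂: pKₐ(R'₂SH⁺) ≈ -7 — neutral; leaves from a sulfonium salt (R–SR'₂⁺)
NCO⁻: pKₐ(HOCN) ≈ 3.5
p-O₂N–C₆H₄–O⁻: pKₐ(p-nitrophenol) ≈ 7.2 — nitro group delocalises the charge; the classic chromogenic LG
phenoxide: pKₐ(C₆H₅OH (phenol)) ≈ 10 — resonance into the ring helps, but still a poor LG
ethoxide: pKₐ(CH₃CH₂OH) ≈ 16
The question asks for worst first, so the sequence is read in increasing leaving-group ability.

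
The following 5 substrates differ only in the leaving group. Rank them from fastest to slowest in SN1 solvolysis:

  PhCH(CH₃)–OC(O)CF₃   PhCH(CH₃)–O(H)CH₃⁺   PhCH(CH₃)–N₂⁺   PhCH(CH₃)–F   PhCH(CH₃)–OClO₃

PhCH(CH₃)–N₂⁺ > PhCH(CH₃)–OClO₃ > PhCH(CH₃)–O(H)CH₃⁺ > PhCH(CH₃)–OC(O)CF₃ > PhCH(CH₃)–F

Same R in every case — rank the leaving groups.
Rank by basicity of the departing species: weakest base leaves most easily.
PhCH(CH₃)–N₂⁺ loses N₂: no meaningful conjugate acid; N₂ departs as an exceptionally stable neutral molecule
PhCH(CH₃)–OClO₃ loses ClO₄⁻: pKₐ(HClO₄) ≈ -10
PhCH(CH₃)–O(H)CH₃⁺ loses R'OH: pKₐ(R'OH₂⁺) ≈ -2.4
PhCH(CH₃)–OC(O)CF₃ loses CF₃COO⁻: pKₐ(CF₃COOH) ≈ 0.2
PhCH(CH₃)–F loses F⁻: pKₐ(HF) ≈ 3.2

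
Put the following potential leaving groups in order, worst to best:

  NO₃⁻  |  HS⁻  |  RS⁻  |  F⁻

RS⁻ < HS⁻ < F⁻ < NO₃⁻

Leaving-group ability tracks the stability of the departed species; conjugate-acid pKₐ is the usual yardstick (lower pKₐ → better LG).
NO₃⁻: pKₐ(HNO₃) ≈ -1.3 — resonance-delocalised over three oxygens
F⁻: pKₐ(HF) ≈ 3.2 — small and strongly basic; the poor halide leaving group
HS⁻: pKₐ(H₂S) ≈ 7 — larger and more polarisable than the oxygen analogue
RS⁻: pKₐ(RSH (a thiol)) ≈ 10.5 — moderately basic; rarely leaves without activation
The question asks for worst first, so the sequence is read in increasing leaving-group ability.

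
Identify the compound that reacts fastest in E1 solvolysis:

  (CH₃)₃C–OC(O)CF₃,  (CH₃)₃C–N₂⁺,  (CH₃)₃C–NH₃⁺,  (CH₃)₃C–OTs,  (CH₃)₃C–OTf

The skeletons are identical, so relative rate is governed entirely by leaving-group ability.
Leaving-group ability tracks the stability of the departed species; conjugate-acid pKₐ is the usual yardstick (lower pKₐ → better LG).
(CH₃)₃C–N₂⁺ loses N₂: no meaningful conjugate acid; N₂ departs as an exceptionally stable neutral molecule
(CH₃)₃C–OTf loses OTf⁻: pKₐ(CF₃SO₃H (triflic acid)) ≈ -14
(CH₃)₃C–OTs loses OTs⁻: pKₐ(p-CH₃C₆H₄SO₃H (TsOH)) ≈ -2.8
(CH₃)₃C–OC(O)CF₃ loses CF₃COO⁻: pKₐ(CF₃COOH) ≈ 0.2
(CH₃)₃C–NH₃⁺ loses NH₃: pKₐ(NH₄⁺) ≈ 9.2

(CH₃)₃C–N₂⁺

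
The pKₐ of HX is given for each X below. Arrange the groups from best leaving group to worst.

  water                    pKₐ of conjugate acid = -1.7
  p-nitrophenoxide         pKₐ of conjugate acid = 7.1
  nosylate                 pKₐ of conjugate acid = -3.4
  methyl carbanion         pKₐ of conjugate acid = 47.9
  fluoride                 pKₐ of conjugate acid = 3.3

Lower conjugate-acid pKₐ ⇒ weaker base ⇒ better leaving group.
Sorting by the given values: nosylate (-3.4), water (-1.7), fluoride (3.3), p-nitrophenoxide (7.1), methyl carbanion (47.9).

nosylate > water > fluoride > p-nitrophenoxide > methyl carbanion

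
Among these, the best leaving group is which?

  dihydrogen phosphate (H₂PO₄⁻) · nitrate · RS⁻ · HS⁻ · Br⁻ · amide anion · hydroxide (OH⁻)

Br⁻

Rank by basicity of the departing species: weakest base leaves most easily.
Br⁻: pKₐ(HBr) ≈ -9
nitrate: pKₐ(HNO₃) ≈ -1.3
dihydrogen phosphate (H₂PO₄⁻): pKₐ(H₃PO₄) ≈ 2.1
HS⁻: pKₐ(H₂S) ≈ 7
RS⁻: pKₐ(RSH (a thiol)) ≈ 10.5
hydroxide (OH⁻): pKₐ(H₂O) ≈ 15.7
amide anion: pKₐ(NH₃) ≈ 38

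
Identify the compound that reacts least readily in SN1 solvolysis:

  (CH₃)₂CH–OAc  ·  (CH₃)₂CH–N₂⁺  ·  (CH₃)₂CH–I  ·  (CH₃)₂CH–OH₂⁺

With the same alkyl group throughout, only the leaving group differentiates the rates.
Rank by basicity of the departing species: weakest base leaves most easily.
(CH₃)₂CH–N₂⁺ loses N₂: no meaningful conjugate acid; N₂ departs as an exceptionally stable neutral molecule
(CH₃)₂CH–I loses I⁻: pKₐ(HI) ≈ -10
(CH₃)₂CH–OH₂⁺ loses H₂O: pKₐ(H₃O⁺) ≈ -1.7
(CH₃)₂CH–OAc loses AcO⁻: pKₐ(CH₃COOH) ≈ 4.8

(CH₃)₂CH–OAc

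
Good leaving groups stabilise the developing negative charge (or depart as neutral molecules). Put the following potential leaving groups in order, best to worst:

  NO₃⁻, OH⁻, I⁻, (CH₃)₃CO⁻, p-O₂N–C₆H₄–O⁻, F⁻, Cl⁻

Rank by basicity of the departing species: weakest base leaves most easily.
I⁻: pKₐ(HI) ≈ -10
Cl⁻: pKₐ(HCl) ≈ -7
NO₃⁻: pKₐ(HNO₃) ≈ -1.3
F⁻: pKₐ(HF) ≈ 3.2
p-O₂N–C₆H₄–O⁻: pKₐ(p-nitrophenol) ≈ 7.2
OH⁻: pKₐ(H₂O) ≈ 15.7
(CH₃)₃CO⁻: pKₐ(t-BuOH) ≈ 18

I⁻ > Cl⁻ > NO₃⁻ > F⁻ > p-O₂N–C₆H₄–O⁻ > OH⁻ > (CH₃)₃CO⁻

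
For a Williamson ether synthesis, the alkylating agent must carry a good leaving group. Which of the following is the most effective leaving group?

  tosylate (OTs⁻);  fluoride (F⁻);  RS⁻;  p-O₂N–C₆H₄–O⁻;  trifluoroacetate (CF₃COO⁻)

tosylate (OTs⁻)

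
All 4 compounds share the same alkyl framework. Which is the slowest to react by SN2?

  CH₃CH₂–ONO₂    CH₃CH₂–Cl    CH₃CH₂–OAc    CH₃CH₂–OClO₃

Identical carbon frameworks mean the comparison reduces to leaving-group quality.
Leaving-group ability tracks the stability of the departed species; conjugate-acid pKₐ is the usual yardstick (lower pKₐ → better LG).
CH₃CH₂–OClO₃ loses ClO₄⁻: pKₐ(HClO₄) ≈ -10
CH₃CH₂–Cl loses Cl⁻: pKₐ(HCl) ≈ -7
CH₃CH₂–ONO₂ loses NO₃⁻: pKₐ(HNO₃) ≈ -1.3
CH₃CH₂–OAc loses AcO⁻: pKₐ(CH₃COOH) ≈ 4.8

CH₃CH₂–OAc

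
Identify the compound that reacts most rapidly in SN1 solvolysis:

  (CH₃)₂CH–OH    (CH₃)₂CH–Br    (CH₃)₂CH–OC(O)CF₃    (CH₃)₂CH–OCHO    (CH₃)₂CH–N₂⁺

(CH₃)₂CH–N₂⁺

Same R in every case — rank the leaving groups.
Leaving-group ability tracks the stability of the departed species; conjugate-acid pKₐ is the usual yardstick (lower pKₐ → better LG).
(CH₃)₂CH–N₂⁺ loses N₂: no meaningful conjugate acid; N₂ departs as an exceptionally stable neutral molecule
(CH₃)₂CH–Br loses Br⁻: pKₐ(HBr) ≈ -9
(CH₃)₂CH–OC(O)CF₃ loses CF₃COO⁻: pKₐ(CF₃COOH) ≈ 0.2
(CH₃)₂CH–OCHO loses HCOO⁻: pKₐ(HCOOH) ≈ 3.8
(CH₃)₂CH–OH loses OH⁻: pKₐ(H₂O) ≈ 15.7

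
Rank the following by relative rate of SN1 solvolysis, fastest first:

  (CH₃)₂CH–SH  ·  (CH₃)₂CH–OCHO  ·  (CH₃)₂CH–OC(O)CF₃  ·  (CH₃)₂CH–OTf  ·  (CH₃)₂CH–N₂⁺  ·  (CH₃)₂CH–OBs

Identical carbon frameworks mean the comparison reduces to leaving-group quality.
Rank by basicity of the departing species: weakest base leaves most easily.
(CH₃)₂CH–N₂⁺ loses N₂: no meaningful conjugate acid; N₂ departs as an exceptionally stable neutral molecule
(CH₃)₂CH–OTf loses OTf⁻: pKₐ(CF₃SO₃H (triflic acid)) ≈ -14
(CH₃)₂CH–OBs loses OBs⁻: pKₐ(p-BrC₆H₄SO₃H) ≈ -2.8
(CH₃)₂CH–OC(O)CF₃ loses CF₃COO⁻: pKₐ(CF₃COOH) ≈ 0.2
(CH₃)₂CH–OCHO loses HCOO⁻: pKₐ(HCOOH) ≈ 3.8
(CH₃)₂CH–SH loses HS⁻: pKₐ(H₂S) ≈ 7

(CH₃)₂CH–N₂⁺ > (CH₃)₂CH–OTf > (CH₃)₂CH–OBs > (CH₃)₂CH–OC(O)CF₃ > (CH₃)₂CH–OCHO > (CH₃)₂CH–SH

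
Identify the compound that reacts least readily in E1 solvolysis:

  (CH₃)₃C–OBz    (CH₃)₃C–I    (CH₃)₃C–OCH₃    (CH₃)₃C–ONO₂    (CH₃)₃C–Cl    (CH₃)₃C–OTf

Identical carbon frameworks mean the comparison reduces to leaving-group quality.
A good leaving group is a weak base: the lower the pKₐ of its conjugate acid, the more readily it departs.
(CH₃)₃C–OTf loses OTf⁻: pKₐ(CF₃SO₃H (triflic acid)) ≈ -14
(CH₃)₃C–I loses I⁻: pKₐ(HI) ≈ -10
(CH₃)₃C–Cl loses Cl⁻: pKₐ(HCl) ≈ -7
(CH₃)₃C–ONO₂ loses NO₃⁻: pKₐ(HNO₃) ≈ -1.3
(CH₃)₃C–OBz loses PhCOO⁻: pKₐ(C₆H₅COOH) ≈ 4.2
(CH₃)₃C–OCH₃ loses CH₃O⁻: pKₐ(CH₃OH) ≈ 15.5

(CH₃)₃C–OCH₃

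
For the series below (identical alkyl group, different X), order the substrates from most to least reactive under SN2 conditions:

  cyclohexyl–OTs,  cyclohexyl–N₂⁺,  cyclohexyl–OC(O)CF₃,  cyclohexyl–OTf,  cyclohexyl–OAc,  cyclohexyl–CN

The skeletons are identical, so relative rate is governed entirely by leaving-group ability.
Leaving-group ability tracks the stability of the departed species; conjugate-acid pKₐ is the usual yardstick (lower pKₐ → better LG).
cyclohexyl–N₂⁺ loses N₂: no meaningful conjugate acid; N₂ departs as an exceptionally stable neutral molecule
cyclohexyl–OTf loses OTf⁻: pKₐ(CF₃SO₃H (triflic acid)) ≈ -14
cyclohexyl–OTs loses OTs⁻: pKₐ(p-CH₃C₆H₄SO₃H (TsOH)) ≈ -2.8
cyclohexyl–OC(O)CF₃ loses CF₃COO⁻: pKₐ(CF₃COOH) ≈ 0.2
cyclohexyl–OAc loses AcO⁻: pKₐ(CH₃COOH) ≈ 4.8
cyclohexyl–CN loses CN⁻: pKₐ(HCN) ≈ 9.2

cyclohexyl–N₂⁺ > cyclohexyl–OTf > cyclohexyl–OTs > cyclohexyl–OC(O)CF₃ > cyclohexyl–OAc > cyclohexyl–CN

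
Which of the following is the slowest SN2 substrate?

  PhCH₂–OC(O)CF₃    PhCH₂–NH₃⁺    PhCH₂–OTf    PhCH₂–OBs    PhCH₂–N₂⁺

With the same alkyl group throughout, only the leaving group differentiates the rates.
The more stable X⁻ (or X) is on its own — i.e. the weaker a base it is — the better a leaving group it makes.
PhCH₂–N₂⁺ loses N₂: no meaningful conjugate acid; N₂ departs as an exceptionally stable neutral molecule
PhCH₂–OTf loses OTf⁻: pKₐ(CF₃SO₃H (triflic acid)) ≈ -14
PhCH₂–OBs loses OBs⁻: pKₐ(p-BrC₆H₄SO₃H) ≈ -2.8
PhCH₂–OC(O)CF₃ loses CF₃COO⁻: pKₐ(CF₃COOH) ≈ 0.2
PhCH₂–NH₃⁺ loses NH₃: pKₐ(NH₄⁺) ≈ 9.2

PhCH₂–NH₃⁺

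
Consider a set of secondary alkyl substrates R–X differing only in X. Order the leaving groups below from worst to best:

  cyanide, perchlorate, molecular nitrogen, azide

cyanide < azide < perchlorate < molecular nitrogen

Leaving-group ability tracks the stability of the departed species; conjugate-acid pKₐ is the usual yardstick (lower pKₐ → better LG).
molecular nitrogen: no meaningful conjugate acid; N₂ departs as an exceptionally stable neutral molecule
perchlorate: pKₐ(HClO₄) ≈ -10
azide: pKₐ(HN₃) ≈ 4.7
cyanide: pKₐ(HCN) ≈ 9.2
Listed from poorest to best leaving group as asked.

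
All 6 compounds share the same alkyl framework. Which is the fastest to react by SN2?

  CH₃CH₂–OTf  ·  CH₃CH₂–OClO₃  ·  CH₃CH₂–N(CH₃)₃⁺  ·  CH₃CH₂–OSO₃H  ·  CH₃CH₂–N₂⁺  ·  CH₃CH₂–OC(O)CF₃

With the same alkyl group throughout, only the leaving group differentiates the rates.
Leaving-group ability tracks the stability of the departed species; conjugate-acid pKₐ is the usual yardstick (lower pKₐ → better LG).
CH₃CH₂–N₂⁺ loses N₂: no meaningful conjugate acid; N₂ departs as an exceptionally stable neutral molecule
CH₃CH₂–OTf loses OTf⁻: pKₐ(CF₃SO₃H (triflic acid)) ≈ -14
CH₃CH₂–OClO₃ loses ClO₄⁻: pKₐ(HClO₄) ≈ -10
CH₃CH₂–OSO₃H loses HSO₄⁻: pKₐ(H₂SO₄) ≈ -3
CH₃CH₂–OC(O)CF₃ loses CF₃COO⁻: pKₐ(CF₃COOH) ≈ 0.2
CH₃CH₂–N(CH₃)₃⁺ loses NR'₃: pKₐ(R'₃NH⁺) ≈ 10.7

CH₃CH₂–N₂⁺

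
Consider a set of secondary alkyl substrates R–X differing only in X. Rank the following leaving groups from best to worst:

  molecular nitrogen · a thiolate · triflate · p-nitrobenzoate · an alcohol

molecular nitrogen > triflate > an alcohol > p-nitrobenzoate > a thiolate

Leaving-group ability tracks the stability of the departed species; conjugate-acid pKₐ is the usual yardstick (lower pKₐ → better LG).
molecular nitrogen: no meaningful conjugate acid; N₂ departs as an exceptionally stable neutral molecule
triflate: pKₐ(CF₃SO₃H (triflic acid)) ≈ -14
an alcohol: pKₐ(R'OH₂⁺) ≈ -2.4
p-nitrobenzoate: pKₐ(p-nitrobenzoic acid) ≈ 3.4
a thiolate: pKₐ(RSH (a thiol)) ≈ 10.5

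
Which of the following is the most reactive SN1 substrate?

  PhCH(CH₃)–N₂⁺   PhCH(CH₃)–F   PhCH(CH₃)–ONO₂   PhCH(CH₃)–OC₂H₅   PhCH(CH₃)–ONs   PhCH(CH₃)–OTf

The skeletons are identical, so relative rate is governed entirely by leaving-group ability.
Leaving-group ability tracks the stability of the departed species; conjugate-acid pKₐ is the usual yardstick (lower pKₐ → better LG).
PhCH(CH₃)–N₂⁺ loses N₂: no meaningful conjugate acid; N₂ departs as an exceptionally stable neutral molecule
PhCH(CH₃)–OTf loses OTf⁻: pKₐ(CF₃SO₃H (triflic acid)) ≈ -14
PhCH(CH₃)–ONs loses ONs⁻: pKₐ(p-O₂NC₆H₄SO₃H) ≈ -3.5
PhCH(CH₃)–ONO₂ loses NO₃⁻: pKₐ(HNO₃) ≈ -1.3
PhCH(CH₃)–F loses F⁻: pKₐ(HF) ≈ 3.2
PhCH(CH₃)–OC₂H₅ loses CH₃CH₂O⁻: pKₐ(CH₃CH₂OH) ≈ 16

PhCH(CH₃)–N₂⁺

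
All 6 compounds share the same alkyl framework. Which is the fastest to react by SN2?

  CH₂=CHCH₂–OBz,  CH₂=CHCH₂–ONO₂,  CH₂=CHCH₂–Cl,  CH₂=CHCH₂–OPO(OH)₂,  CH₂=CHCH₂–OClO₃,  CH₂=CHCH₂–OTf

CH₂=CHCH₂–OTf

Identical carbon frameworks mean the comparison reduces to leaving-group quality.
A good leaving group is a weak base: the lower the pKₐ of its conjugate acid, the more readily it departs.
CH₂=CHCH₂–OTf loses OTf⁻: pKₐ(CF₃SO₃H (triflic acid)) ≈ -14
CH₂=CHCH₂–OClO₃ loses ClO₄⁻: pKₐ(HClO₄) ≈ -10
CH₂=CHCH₂–Cl loses Cl⁻: pKₐ(HCl) ≈ -7
CH₂=CHCH₂–ONO₂ loses NO₃⁻: pKₐ(HNO₃) ≈ -1.3
CH₂=CHCH₂–OPO(OH)₂ loses H₂PO₄⁻: pKₐ(H₃PO₄) ≈ 2.1
CH₂=CHCH₂–OBz loses PhCOO⁻: pKₐ(C₆H₅COOH) ≈ 4.2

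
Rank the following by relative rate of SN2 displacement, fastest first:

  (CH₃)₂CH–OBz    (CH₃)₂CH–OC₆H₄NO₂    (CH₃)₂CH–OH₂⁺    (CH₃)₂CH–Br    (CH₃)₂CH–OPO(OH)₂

(CH₃)₂CH–Br > (CH₃)₂CH–OH₂⁺ > (CH₃)₂CH–OPO(OH)₂ > (CH₃)₂CH–OBz > (CH₃)₂CH–OC₆H₄NO₂

The skeletons are identical, so relative rate is governed entirely by leaving-group ability.
Rank by basicity of the departing species: weakest base leaves most easily.
(CH₃)₂CH–Br loses Br⁻: pKₐ(HBr) ≈ -9
(CH₃)₂CH–OH₂⁺ loses H₂O: pKₐ(H₃O⁺) ≈ -1.7
(CH₃)₂CH–OPO(OH)₂ loses H₂PO₄⁻: pKₐ(H₃PO₄) ≈ 2.1
(CH₃)₂CH–OBz loses PhCOO⁻: pKₐ(C₆H₅COOH) ≈ 4.2
(CH₃)₂CH–OC₆H₄NO₂ loses p-O₂N–C₆H₄–O⁻: pKₐ(p-nitrophenol) ≈ 7.2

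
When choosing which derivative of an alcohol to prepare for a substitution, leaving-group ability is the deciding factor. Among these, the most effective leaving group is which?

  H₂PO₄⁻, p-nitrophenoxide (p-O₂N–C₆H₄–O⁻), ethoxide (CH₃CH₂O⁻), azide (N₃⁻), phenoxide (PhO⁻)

H₂PO₄⁻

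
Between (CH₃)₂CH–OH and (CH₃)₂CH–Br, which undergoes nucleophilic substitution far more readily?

(CH₃)₂CH–Br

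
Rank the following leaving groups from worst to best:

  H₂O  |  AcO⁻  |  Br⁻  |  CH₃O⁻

A good leaving group is a weak base: the lower the pKₐ of its conjugate acid, the more readily it departs.
Br⁻: pKₐ(HBr) ≈ -9
H₂O: pKₐ(H₃O⁺) ≈ -1.7
AcO⁻: pKₐ(CH₃COOH) ≈ 4.8 — resonance-stabilised but still a weak base
CH₃O⁻: pKₐ(CH₃OH) ≈ 15.5 — strong base; alkoxides do not leave unassisted
Reversing gives the worst-to-best order requested.

CH₃O⁻ < AcO⁻ < H₂O < Br⁻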